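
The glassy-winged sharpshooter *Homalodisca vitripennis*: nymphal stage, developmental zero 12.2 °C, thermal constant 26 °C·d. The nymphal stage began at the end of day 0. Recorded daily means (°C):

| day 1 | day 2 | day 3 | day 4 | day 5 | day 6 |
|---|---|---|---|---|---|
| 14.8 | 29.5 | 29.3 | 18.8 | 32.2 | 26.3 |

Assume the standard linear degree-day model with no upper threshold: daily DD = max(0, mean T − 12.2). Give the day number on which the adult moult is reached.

Daily DD above 12.2 °C: 2.6, 17.3, 17.1, 6.6, 20.0, 14.1.
Cumulative: 2.6, 19.9, 37.0, 43.6, 63.6, 77.7.
The total first reaches 26 DD on day 3.

day 3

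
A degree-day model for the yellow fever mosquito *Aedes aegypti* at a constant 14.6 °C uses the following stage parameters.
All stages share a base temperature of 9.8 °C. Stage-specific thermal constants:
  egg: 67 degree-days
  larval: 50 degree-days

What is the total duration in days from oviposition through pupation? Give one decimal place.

Daily accumulation at 14.6 °C = 14.6 − 9.8 = 4.8 DD/day.
Total K = 67 + 50 = 117 DD.
Total duration = 117 / 4.8 = 24.375 ≈ 24.4 days.

24.4 days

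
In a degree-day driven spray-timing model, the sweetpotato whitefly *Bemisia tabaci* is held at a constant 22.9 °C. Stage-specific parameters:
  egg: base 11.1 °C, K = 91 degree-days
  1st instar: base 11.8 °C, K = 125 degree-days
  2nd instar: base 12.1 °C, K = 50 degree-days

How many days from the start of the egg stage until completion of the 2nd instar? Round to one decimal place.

egg: 91 / (22.9 − 11.1) = 91 / 11.8 = 7.712 d.
1st instar: 125 / (22.9 − 11.8) = 125 / 11.1 = 11.261 d.
2nd instar: 50 / (22.9 − 12.1) = 50 / 10.8 = 4.630 d.
Sum = 23.603 ≈ 23.6 days.

23.6 days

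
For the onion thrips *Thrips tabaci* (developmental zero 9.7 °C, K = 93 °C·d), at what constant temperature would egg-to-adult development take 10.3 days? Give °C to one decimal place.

Required daily accumulation = 93 / 10.3 = 9.029 DD/day.
T = T_base + 9.029 = 9.7 + 9.029 = 18.729 ≈ 18.7 °C.

18.7 °C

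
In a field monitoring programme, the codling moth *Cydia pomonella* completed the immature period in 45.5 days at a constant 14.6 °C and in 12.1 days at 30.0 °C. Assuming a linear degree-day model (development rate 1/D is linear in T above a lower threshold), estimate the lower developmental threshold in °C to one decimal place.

Under the model K = D·(T − T_b), so D₁·(T₁ − T_b) = D₂·(T₂ − T_b).
45.5·(14.6 − T_b) = 12.1·(30.0 − T_b)
T_b = (45.5·14.6 − 12.1·30.0) / (45.5 − 12.1) = 301.30 / 33.4 = 9.021 °C ≈ 9.0 °C.

9.0 °C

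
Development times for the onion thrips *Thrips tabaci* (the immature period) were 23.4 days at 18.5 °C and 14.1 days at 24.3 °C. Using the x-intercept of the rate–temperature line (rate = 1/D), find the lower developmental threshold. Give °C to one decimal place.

9.7 °C

Under the model K = D·(T − T_b), so D₁·(T₁ − T_b) = D₂·(T₂ − T_b).
23.4·(18.5 − T_b) = 14.1·(24.3 − T_b)
T_b = (23.4·18.5 − 14.1·24.3) / (23.4 − 14.1) = 90.27 / 9.3 = 9.706 °C ≈ 9.7 °C.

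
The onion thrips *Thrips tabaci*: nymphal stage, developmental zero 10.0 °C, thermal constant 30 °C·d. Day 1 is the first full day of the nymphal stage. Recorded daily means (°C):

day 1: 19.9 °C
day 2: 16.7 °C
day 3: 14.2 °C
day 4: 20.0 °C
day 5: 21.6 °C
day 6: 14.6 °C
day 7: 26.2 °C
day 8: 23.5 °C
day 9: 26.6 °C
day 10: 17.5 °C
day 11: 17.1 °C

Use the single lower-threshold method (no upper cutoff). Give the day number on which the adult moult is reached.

day 4

Daily DD above 10.0 °C: 9.9, 6.7, 4.2, 10.0, 11.6, 4.6, 16.2, 13.5, 16.6, 7.5, 7.1.
Cumulative: 9.9, 16.6, 20.8, 30.8, 42.4, 47.0, 63.2, 76.7, 93.3, 100.8, 107.9.
The total first reaches 30 DD on day 4.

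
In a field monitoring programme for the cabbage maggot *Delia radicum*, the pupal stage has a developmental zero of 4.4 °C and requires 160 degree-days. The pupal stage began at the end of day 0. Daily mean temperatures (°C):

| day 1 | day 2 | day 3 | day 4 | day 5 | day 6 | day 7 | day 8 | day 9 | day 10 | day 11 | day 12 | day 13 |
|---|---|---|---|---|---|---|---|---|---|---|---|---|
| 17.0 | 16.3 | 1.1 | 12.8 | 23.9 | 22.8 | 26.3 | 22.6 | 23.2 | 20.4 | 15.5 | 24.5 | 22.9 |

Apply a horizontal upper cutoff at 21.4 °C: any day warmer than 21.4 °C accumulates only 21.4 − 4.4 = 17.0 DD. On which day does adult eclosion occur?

Daily DD above 4.4 °C (capped at 17.0): 12.6, 11.9, 0.0, 8.4, 17.0, 17.0, 17.0, 17.0, 17.0, 16.0, 11.1, 17.0, 17.0.
Cumulative: 12.6, 24.5, 24.5, 32.9, 49.9, 66.9, 83.9, 100.9, 117.9, 133.9, 145.0, 162.0, 179.0.
The total first reaches 160 DD on day 12.

day 12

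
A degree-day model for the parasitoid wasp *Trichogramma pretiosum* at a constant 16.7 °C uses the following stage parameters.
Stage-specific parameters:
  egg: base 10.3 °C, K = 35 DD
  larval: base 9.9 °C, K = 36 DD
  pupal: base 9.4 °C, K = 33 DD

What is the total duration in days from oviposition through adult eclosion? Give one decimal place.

egg: 35 / (16.7 − 10.3) = 35 / 6.4 = 5.469 d.
larval: 36 / (16.7 − 9.9) = 36 / 6.8 = 5.294 d.
pupal: 33 / (16.7 − 9.4) = 33 / 7.3 = 4.521 d.
Sum = 15.283 ≈ 15.3 days.

15.3 days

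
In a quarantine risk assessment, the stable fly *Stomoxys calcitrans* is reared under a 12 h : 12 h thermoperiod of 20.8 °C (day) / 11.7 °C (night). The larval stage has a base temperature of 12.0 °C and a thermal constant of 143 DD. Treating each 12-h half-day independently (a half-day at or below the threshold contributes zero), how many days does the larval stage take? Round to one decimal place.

32.5 days

Day half: max(0, 20.8 − 12.0) × 0.5 = 8.8 × 0.5 = 4.40 DD.
Night half: max(0, 11.7 − 12.0) × 0.5 = 0.0 × 0.5 = 0.00 DD.
Per 24 h: 4.40 DD/day.
Duration = 143 / 4.40 = 32.500 ≈ 32.5 days.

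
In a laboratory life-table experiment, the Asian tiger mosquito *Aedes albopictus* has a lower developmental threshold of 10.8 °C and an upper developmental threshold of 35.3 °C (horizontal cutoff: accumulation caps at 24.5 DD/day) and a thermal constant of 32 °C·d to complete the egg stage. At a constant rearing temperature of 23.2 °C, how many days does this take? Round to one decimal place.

2.6 days

Daily accumulation = 23.2 − 10.8 = 12.4 DD/day.
Duration = 32 / 12.4 = 2.581 ≈ 2.6 days.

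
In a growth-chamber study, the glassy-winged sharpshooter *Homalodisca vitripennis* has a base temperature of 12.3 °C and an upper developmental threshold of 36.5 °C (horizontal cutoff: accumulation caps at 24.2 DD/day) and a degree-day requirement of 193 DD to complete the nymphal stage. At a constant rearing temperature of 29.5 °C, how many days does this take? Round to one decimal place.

Daily accumulation = 29.5 − 12.3 = 17.2 DD/day.
Duration = 193 / 17.2 = 11.221 ≈ 11.2 days.

11.2 days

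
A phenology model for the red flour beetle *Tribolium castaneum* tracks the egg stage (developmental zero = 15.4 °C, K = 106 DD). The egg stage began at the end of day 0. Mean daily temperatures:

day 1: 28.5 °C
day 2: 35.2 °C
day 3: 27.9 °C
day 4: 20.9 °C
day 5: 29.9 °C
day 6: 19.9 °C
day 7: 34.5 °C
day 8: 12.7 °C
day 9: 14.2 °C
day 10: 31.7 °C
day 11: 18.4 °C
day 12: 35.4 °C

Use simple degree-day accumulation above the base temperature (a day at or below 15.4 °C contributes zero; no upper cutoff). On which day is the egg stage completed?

day 11

Daily DD above 15.4 °C: 13.1, 19.8, 12.5, 5.5, 14.5, 4.5, 19.1, 0.0, 0.0, 16.3, 3.0, 20.0.
Cumulative: 13.1, 32.9, 45.4, 50.9, 65.4, 69.9, 89.0, 89.0, 89.0, 105.3, 108.3, 128.3.
The total first reaches 106 DD on day 11.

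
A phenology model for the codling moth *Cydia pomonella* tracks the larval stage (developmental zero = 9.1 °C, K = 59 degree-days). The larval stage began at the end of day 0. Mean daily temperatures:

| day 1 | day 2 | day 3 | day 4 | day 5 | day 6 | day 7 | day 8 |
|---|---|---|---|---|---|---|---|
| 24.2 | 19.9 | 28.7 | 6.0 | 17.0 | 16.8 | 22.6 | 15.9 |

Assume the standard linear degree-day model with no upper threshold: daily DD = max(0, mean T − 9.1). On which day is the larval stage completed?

day 6

Daily DD above 9.1 °C: 15.1, 10.8, 19.6, 0.0, 7.9, 7.7, 13.5, 6.8.
Cumulative: 15.1, 25.9, 45.5, 45.5, 53.4, 61.1, 74.6, 81.4.
The total first reaches 59 DD on day 6.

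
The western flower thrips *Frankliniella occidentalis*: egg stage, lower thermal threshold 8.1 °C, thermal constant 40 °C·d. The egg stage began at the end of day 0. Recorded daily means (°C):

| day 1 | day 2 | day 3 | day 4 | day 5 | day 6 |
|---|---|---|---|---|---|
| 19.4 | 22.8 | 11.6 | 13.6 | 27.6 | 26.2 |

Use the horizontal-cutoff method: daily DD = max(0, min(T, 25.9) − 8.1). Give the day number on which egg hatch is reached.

day 5

Daily DD above 8.1 °C (capped at 17.8): 11.3, 14.7, 3.5, 5.5, 17.8, 17.8.
Cumulative: 11.3, 26.0, 29.5, 35.0, 52.8, 70.6.
The total first reaches 40 DD on day 5.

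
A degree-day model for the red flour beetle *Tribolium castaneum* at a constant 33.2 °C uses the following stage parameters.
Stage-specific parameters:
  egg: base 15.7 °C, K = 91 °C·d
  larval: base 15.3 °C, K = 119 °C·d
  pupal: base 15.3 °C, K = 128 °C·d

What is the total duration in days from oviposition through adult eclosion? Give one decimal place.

19.0 days

egg: 91 / (33.2 − 15.7) = 91 / 17.5 = 5.200 d.
larval: 119 / (33.2 − 15.3) = 119 / 17.9 = 6.648 d.
pupal: 128 / (33.2 − 15.3) = 128 / 17.9 = 7.151 d.
Sum = 18.999 ≈ 19.0 days.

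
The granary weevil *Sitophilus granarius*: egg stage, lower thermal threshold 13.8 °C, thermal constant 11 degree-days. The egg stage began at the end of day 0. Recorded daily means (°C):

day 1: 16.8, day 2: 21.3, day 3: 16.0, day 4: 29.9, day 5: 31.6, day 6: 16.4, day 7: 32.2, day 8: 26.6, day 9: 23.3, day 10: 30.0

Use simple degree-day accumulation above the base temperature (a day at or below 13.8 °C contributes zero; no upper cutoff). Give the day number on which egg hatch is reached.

Daily DD above 13.8 °C: 3.0, 7.5, 2.2, 16.1, 17.8, 2.6, 18.4, 12.8, 9.5, 16.2.
Cumulative: 3.0, 10.5, 12.7, 28.8, 46.6, 49.2, 67.6, 80.4, 89.9, 106.1.
The total first reaches 11 DD on day 3.

day 3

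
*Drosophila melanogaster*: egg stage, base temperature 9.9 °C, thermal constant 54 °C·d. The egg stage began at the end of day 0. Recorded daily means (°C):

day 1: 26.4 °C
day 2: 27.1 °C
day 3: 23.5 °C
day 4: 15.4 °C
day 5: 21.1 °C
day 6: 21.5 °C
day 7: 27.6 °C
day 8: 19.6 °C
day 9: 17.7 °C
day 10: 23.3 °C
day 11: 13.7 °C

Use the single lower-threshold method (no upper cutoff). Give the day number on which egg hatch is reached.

Daily DD above 9.9 °C: 16.5, 17.2, 13.6, 5.5, 11.2, 11.6, 17.7, 9.7, 7.8, 13.4, 3.8.
Cumulative: 16.5, 33.7, 47.3, 52.8, 64.0, 75.6, 93.3, 103.0, 110.8, 124.2, 128.0.
The total first reaches 54 DD on day 5.

day 5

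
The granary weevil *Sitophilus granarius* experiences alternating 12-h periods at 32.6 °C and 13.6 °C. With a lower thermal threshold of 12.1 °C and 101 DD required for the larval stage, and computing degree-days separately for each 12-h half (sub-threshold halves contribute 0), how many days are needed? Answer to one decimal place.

Day half: max(0, 32.6 − 12.1) × 0.5 = 20.5 × 0.5 = 10.25 DD.
Night half: max(0, 13.6 − 12.1) × 0.5 = 1.5 × 0.5 = 0.75 DD.
Per 24 h: 11.00 DD/day.
Duration = 101 / 11.00 = 9.182 ≈ 9.2 days.

9.2 days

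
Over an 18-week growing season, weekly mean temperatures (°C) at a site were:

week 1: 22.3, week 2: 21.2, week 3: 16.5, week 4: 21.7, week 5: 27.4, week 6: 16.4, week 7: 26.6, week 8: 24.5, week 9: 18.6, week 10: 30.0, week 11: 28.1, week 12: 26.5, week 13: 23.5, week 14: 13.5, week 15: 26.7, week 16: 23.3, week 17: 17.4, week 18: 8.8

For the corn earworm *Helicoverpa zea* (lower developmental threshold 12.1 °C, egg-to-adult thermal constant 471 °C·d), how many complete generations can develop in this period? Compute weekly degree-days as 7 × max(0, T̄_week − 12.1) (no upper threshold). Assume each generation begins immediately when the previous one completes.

Weekly DD (7 × max(0, T̄ − 12.1)): 71.4, 63.7, 30.8, 67.2, 107.1, 30.1, 101.5, 86.8, 45.5, 125.3, 112.0, 100.8, 79.8, 9.8, 102.2, 78.4, 37.1, 0.0.
Season total = 1249.5 DD.
Complete generations = ⌊1249.5 / 471⌋ = 2.

2 generations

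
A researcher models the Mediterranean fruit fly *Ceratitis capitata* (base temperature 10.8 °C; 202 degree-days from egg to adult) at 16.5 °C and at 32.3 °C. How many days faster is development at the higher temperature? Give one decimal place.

26.0 days

At 16.5 °C: 202 / (16.5 − 10.8) = 202 / 5.7 = 35.439 d.
At 32.3 °C: 202 / (32.3 − 10.8) = 202 / 21.5 = 9.395 d.
Difference = |35.439 − 9.395| = 26.043 ≈ 26.0 days.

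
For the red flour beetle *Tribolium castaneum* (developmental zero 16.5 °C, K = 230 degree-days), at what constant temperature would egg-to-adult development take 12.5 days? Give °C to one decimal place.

34.9 °C

Required daily accumulation = 230 / 12.5 = 18.400 DD/day.
T = T_base + 18.400 = 16.5 + 18.400 = 34.900 ≈ 34.9 °C.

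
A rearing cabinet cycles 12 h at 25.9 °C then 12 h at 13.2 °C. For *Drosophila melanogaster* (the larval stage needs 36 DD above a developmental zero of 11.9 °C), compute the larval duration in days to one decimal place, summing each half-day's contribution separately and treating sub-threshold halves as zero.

Day half: max(0, 25.9 − 11.9) × 0.5 = 14.0 × 0.5 = 7.00 DD.
Night half: max(0, 13.2 − 11.9) × 0.5 = 1.3 × 0.5 = 0.65 DD.
Per 24 h: 7.65 DD/day.
Duration = 36 / 7.65 = 4.706 ≈ 4.7 days.

4.7 days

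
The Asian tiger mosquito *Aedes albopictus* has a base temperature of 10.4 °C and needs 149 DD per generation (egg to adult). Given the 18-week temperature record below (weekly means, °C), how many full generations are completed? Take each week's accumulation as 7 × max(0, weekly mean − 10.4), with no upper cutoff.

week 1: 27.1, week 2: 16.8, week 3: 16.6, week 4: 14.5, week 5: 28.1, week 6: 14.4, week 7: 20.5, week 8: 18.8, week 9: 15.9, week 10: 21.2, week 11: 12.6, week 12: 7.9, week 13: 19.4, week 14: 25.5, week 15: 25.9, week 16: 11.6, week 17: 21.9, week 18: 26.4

Weekly DD (7 × max(0, T̄ − 10.4)): 116.9, 44.8, 43.4, 28.7, 123.9, 28.0, 70.7, 58.8, 38.5, 75.6, 15.4, 0.0, 63.0, 105.7, 108.5, 8.4, 80.5, 112.0.
Season total = 1122.8 DD.
Complete generations = ⌊1122.8 / 149⌋ = 7.

7 generations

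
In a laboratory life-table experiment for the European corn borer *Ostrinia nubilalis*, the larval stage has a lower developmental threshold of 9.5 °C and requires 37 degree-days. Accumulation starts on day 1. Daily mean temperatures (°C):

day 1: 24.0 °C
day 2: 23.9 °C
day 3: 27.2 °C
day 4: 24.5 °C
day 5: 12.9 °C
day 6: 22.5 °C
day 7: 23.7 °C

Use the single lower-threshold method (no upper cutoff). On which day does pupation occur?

Daily DD above 9.5 °C: 14.5, 14.4, 17.7, 15.0, 3.4, 13.0, 14.2.
Cumulative: 14.5, 28.9, 46.6, 61.6, 65.0, 78.0, 92.2.
The total first reaches 37 DD on day 3.

day 3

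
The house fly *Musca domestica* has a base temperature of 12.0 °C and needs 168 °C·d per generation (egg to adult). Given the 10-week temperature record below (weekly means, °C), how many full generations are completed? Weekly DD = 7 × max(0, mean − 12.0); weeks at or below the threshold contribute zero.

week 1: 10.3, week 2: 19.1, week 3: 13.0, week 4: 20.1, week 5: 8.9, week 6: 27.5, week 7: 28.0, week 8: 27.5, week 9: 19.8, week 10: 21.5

Weekly DD (7 × max(0, T̄ − 12.0)): 0.0, 49.7, 7.0, 56.7, 0.0, 108.5, 112.0, 108.5, 54.6, 66.5.
Season total = 563.5 DD.
Complete generations = ⌊563.5 / 168⌋ = 3.

3 generations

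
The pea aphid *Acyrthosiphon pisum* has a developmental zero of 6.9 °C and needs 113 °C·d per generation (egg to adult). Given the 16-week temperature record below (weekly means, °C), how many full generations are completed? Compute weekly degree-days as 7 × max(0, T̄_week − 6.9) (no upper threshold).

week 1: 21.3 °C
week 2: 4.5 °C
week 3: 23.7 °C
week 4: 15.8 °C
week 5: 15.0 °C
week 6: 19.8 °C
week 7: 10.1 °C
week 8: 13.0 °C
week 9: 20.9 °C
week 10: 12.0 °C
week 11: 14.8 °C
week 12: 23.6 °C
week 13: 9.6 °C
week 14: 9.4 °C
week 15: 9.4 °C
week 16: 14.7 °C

Weekly DD (7 × max(0, T̄ − 6.9)): 100.8, 0.0, 117.6, 62.3, 56.7, 90.3, 22.4, 42.7, 98.0, 35.7, 55.3, 116.9, 18.9, 17.5, 17.5, 54.6.
Season total = 907.2 DD.
Complete generations = ⌊907.2 / 113⌋ = 8.

8 generations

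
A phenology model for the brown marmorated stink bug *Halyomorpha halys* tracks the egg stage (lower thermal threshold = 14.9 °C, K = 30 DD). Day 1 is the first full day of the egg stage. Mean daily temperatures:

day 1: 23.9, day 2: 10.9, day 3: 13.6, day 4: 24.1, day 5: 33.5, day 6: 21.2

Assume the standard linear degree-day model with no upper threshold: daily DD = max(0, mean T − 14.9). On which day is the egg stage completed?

day 5

Daily DD above 14.9 °C: 9.0, 0.0, 0.0, 9.2, 18.6, 6.3.
Cumulative: 9.0, 9.0, 9.0, 18.2, 36.8, 43.1.
The total first reaches 30 DD on day 5.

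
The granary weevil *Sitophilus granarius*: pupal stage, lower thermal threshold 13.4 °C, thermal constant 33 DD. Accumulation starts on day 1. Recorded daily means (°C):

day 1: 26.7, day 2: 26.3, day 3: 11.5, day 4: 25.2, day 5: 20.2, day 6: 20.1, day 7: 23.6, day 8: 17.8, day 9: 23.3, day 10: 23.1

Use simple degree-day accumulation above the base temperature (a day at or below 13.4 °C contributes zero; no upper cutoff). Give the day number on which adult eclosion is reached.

day 4

Daily DD above 13.4 °C: 13.3, 12.9, 0.0, 11.8, 6.8, 6.7, 10.2, 4.4, 9.9, 9.7.
Cumulative: 13.3, 26.2, 26.2, 38.0, 44.8, 51.5, 61.7, 66.1, 76.0, 85.7.
The total first reaches 33 DD on day 4.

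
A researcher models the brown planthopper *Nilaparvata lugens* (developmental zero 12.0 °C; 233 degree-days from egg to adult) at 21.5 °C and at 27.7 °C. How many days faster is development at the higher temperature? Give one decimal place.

At 21.5 °C: 233 / (21.5 − 12.0) = 233 / 9.5 = 24.526 d.
At 27.7 °C: 233 / (27.7 − 12.0) = 233 / 15.7 = 14.841 d.
Difference = |24.526 − 14.841| = 9.686 ≈ 9.7 days.

9.7 days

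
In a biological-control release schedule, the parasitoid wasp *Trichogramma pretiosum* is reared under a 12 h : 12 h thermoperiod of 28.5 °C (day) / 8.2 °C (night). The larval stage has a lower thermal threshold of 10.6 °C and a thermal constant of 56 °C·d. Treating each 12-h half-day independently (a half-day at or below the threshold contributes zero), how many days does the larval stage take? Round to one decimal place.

Day half: max(0, 28.5 − 10.6) × 0.5 = 17.9 × 0.5 = 8.95 DD.
Night half: max(0, 8.2 − 10.6) × 0.5 = 0.0 × 0.5 = 0.00 DD.
Per 24 h: 8.95 DD/day.
Duration = 56 / 8.95 = 6.257 ≈ 6.3 days.

6.3 days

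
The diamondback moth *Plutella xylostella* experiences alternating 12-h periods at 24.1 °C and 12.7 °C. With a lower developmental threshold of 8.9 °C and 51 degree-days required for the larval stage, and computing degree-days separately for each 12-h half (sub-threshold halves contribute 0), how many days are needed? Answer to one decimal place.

5.4 days

Day half: max(0, 24.1 − 8.9) × 0.5 = 15.2 × 0.5 = 7.60 DD.
Night half: max(0, 12.7 − 8.9) × 0.5 = 3.8 × 0.5 = 1.90 DD.
Per 24 h: 9.50 DD/day.
Duration = 51 / 9.50 = 5.368 ≈ 5.4 days.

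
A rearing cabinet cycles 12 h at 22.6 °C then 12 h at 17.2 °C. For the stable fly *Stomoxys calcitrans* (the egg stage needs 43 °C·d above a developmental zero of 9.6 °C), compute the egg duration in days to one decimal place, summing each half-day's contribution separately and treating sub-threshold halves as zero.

4.2 days

Day half: max(0, 22.6 − 9.6) × 0.5 = 13.0 × 0.5 = 6.50 DD.
Night half: max(0, 17.2 − 9.6) × 0.5 = 7.6 × 0.5 = 3.80 DD.
Per 24 h: 10.30 DD/day.
Duration = 43 / 10.30 = 4.175 ≈ 4.2 days.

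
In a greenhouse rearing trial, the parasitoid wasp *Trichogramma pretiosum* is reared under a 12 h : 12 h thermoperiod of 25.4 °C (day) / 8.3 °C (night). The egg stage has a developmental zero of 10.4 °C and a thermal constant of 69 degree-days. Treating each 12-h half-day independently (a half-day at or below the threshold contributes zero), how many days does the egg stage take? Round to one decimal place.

Day half: max(0, 25.4 − 10.4) × 0.5 = 15.0 × 0.5 = 7.50 DD.
Night half: max(0, 8.3 − 10.4) × 0.5 = 0.0 × 0.5 = 0.00 DD.
Per 24 h: 7.50 DD/day.
Duration = 69 / 7.50 = 9.200 ≈ 9.2 days.

9.2 days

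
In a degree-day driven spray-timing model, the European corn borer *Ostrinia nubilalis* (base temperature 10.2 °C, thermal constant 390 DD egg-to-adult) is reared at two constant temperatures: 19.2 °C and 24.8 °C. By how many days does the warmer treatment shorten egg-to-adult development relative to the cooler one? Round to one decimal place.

16.6 days

At 19.2 °C: 390 / (19.2 − 10.2) = 390 / 9.0 = 43.333 d.
At 24.8 °C: 390 / (24.8 − 10.2) = 390 / 14.6 = 26.712 d.
Difference = |43.333 − 26.712| = 16.621 ≈ 16.6 days.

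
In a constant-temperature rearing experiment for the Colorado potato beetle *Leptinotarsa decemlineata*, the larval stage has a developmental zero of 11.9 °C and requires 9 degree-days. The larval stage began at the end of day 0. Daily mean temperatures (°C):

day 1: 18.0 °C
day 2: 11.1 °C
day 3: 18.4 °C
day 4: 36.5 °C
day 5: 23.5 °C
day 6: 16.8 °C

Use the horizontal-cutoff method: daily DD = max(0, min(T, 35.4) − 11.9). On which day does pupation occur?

day 3

Daily DD above 11.9 °C (capped at 23.5): 6.1, 0.0, 6.5, 23.5, 11.6, 4.9.
Cumulative: 6.1, 6.1, 12.6, 36.1, 47.7, 52.6.
The total first reaches 9 DD on day 3.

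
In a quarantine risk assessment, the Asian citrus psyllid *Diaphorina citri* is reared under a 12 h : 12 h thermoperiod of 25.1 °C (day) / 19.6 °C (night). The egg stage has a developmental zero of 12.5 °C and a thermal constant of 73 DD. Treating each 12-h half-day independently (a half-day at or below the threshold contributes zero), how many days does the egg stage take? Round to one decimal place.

Day half: max(0, 25.1 − 12.5) × 0.5 = 12.6 × 0.5 = 6.30 DD.
Night half: max(0, 19.6 − 12.5) × 0.5 = 7.1 × 0.5 = 3.55 DD.
Per 24 h: 9.85 DD/day.
Duration = 73 / 9.85 = 7.411 ≈ 7.4 days.

7.4 days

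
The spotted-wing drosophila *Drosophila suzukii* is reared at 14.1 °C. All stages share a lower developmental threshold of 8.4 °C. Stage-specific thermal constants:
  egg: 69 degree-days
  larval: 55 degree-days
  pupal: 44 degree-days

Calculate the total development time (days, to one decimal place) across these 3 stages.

29.5 days

Daily accumulation at 14.1 °C = 14.1 − 8.4 = 5.7 DD/day.
Total K = 69 + 55 + 44 = 168 DD.
Total duration = 168 / 5.7 = 29.474 ≈ 29.5 days.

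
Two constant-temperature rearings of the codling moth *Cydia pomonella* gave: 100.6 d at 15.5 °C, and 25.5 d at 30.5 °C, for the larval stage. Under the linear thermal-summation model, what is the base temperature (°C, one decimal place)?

10.4 °C

Linear rate model ⇒ the product D·(T − T_b) is constant across temperatures.
100.6·(15.5 − T_b) = 25.5·(30.5 − T_b)
T_b = (100.6·15.5 − 25.5·30.5) / (100.6 − 25.5) = 781.55 / 75.1 = 10.407 °C ≈ 10.4 °C.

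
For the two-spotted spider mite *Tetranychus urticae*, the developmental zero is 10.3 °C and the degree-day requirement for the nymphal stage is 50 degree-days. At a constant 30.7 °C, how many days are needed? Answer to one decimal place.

2.5 days

Daily accumulation = 30.7 − 10.3 = 20.4 DD/day.
Duration = 50 / 20.4 = 2.451 ≈ 2.5 days.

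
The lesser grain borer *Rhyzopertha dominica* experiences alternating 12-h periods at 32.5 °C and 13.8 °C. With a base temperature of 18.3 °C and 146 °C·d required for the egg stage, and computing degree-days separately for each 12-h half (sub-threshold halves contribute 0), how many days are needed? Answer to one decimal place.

Day half: max(0, 32.5 − 18.3) × 0.5 = 14.2 × 0.5 = 7.10 DD.
Night half: max(0, 13.8 − 18.3) × 0.5 = 0.0 × 0.5 = 0.00 DD.
Per 24 h: 7.10 DD/day.
Duration = 146 / 7.10 = 20.563 ≈ 20.6 days.

20.6 days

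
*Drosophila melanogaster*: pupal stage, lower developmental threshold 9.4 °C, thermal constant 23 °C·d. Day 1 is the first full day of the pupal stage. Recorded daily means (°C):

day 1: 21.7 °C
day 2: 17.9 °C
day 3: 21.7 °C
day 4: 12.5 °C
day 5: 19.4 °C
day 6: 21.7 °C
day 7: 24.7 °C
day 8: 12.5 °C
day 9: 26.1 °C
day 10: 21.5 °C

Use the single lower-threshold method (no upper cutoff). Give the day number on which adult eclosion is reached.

day 3

Daily DD above 9.4 °C: 12.3, 8.5, 12.3, 3.1, 10.0, 12.3, 15.3, 3.1, 16.7, 12.1.
Cumulative: 12.3, 20.8, 33.1, 36.2, 46.2, 58.5, 73.8, 76.9, 93.6, 105.7.
The total first reaches 23 DD on day 3.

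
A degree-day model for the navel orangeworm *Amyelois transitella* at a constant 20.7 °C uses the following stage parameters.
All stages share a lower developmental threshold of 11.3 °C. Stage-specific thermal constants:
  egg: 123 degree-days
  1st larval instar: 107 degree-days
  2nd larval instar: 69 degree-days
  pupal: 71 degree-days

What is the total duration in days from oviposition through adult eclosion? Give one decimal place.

39.4 days

Daily accumulation at 20.7 °C = 20.7 − 11.3 = 9.4 DD/day.
Total K = 123 + 107 + 69 + 71 = 370 DD.
Total duration = 370 / 9.4 = 39.362 ≈ 39.4 days.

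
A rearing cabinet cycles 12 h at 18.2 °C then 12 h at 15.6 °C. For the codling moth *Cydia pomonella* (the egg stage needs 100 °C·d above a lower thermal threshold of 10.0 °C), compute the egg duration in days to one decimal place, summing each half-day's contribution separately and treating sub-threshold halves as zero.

Day half: max(0, 18.2 − 10.0) × 0.5 = 8.2 × 0.5 = 4.10 DD.
Night half: max(0, 15.6 − 10.0) × 0.5 = 5.6 × 0.5 = 2.80 DD.
Per 24 h: 6.90 DD/day.
Duration = 100 / 6.90 = 14.493 ≈ 14.5 days.

14.5 days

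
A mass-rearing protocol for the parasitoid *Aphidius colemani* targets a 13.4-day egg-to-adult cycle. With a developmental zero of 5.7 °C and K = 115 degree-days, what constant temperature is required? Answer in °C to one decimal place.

Required daily accumulation = 115 / 13.4 = 8.582 DD/day.
T = T_base + 8.582 = 5.7 + 8.582 = 14.282 ≈ 14.3 °C.

14.3 °C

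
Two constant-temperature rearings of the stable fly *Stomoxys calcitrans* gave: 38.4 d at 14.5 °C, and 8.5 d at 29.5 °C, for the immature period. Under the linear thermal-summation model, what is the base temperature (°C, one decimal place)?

Equal thermal constants: D₁(T₁ − T_b) = D₂(T₂ − T_b).
38.4·(14.5 − T_b) = 8.5·(29.5 − T_b)
T_b = (38.4·14.5 − 8.5·29.5) / (38.4 − 8.5) = 306.05 / 29.9 = 10.236 °C ≈ 10.2 °C.

10.2 °C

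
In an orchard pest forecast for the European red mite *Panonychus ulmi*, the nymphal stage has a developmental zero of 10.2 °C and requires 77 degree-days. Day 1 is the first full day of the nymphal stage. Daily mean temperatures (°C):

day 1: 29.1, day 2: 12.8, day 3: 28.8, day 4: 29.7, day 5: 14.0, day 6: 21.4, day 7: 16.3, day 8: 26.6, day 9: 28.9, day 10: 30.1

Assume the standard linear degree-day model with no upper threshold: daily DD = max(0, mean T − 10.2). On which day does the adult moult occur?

day 7

Daily DD above 10.2 °C: 18.9, 2.6, 18.6, 19.5, 3.8, 11.2, 6.1, 16.4, 18.7, 19.9.
Cumulative: 18.9, 21.5, 40.1, 59.6, 63.4, 74.6, 80.7, 97.1, 115.8, 135.7.
The total first reaches 77 DD on day 7.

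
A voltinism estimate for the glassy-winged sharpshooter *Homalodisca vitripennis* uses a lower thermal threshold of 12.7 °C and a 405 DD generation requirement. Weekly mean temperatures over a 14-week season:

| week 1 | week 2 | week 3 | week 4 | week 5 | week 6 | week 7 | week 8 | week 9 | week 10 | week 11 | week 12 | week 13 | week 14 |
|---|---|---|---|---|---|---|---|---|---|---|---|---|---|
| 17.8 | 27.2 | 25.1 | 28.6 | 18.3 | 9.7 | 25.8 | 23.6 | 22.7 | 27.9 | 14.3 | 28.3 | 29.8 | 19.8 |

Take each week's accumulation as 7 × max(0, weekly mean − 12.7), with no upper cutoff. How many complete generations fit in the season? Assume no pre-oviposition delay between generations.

2 generations

Weekly DD (7 × max(0, T̄ − 12.7)): 35.7, 101.5, 86.8, 111.3, 39.2, 0.0, 91.7, 76.3, 70.0, 106.4, 11.2, 109.2, 119.7, 49.7.
Season total = 1008.7 DD.
Complete generations = ⌊1008.7 / 405⌋ = 2.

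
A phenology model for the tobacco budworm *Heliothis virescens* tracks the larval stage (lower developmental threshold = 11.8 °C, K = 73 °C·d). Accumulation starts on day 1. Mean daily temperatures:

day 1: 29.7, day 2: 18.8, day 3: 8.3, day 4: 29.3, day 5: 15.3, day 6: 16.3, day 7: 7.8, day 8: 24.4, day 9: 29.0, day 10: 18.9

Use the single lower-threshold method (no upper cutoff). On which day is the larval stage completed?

Daily DD above 11.8 °C: 17.9, 7.0, 0.0, 17.5, 3.5, 4.5, 0.0, 12.6, 17.2, 7.1.
Cumulative: 17.9, 24.9, 24.9, 42.4, 45.9, 50.4, 50.4, 63.0, 80.2, 87.3.
The total first reaches 73 DD on day 9.

day 9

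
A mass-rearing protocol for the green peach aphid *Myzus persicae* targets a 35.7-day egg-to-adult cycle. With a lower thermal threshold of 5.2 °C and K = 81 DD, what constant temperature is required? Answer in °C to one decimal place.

Required daily accumulation = 81 / 35.7 = 2.269 DD/day.
T = T_base + 2.269 = 5.2 + 2.269 = 7.469 ≈ 7.5 °C.

7.5 °C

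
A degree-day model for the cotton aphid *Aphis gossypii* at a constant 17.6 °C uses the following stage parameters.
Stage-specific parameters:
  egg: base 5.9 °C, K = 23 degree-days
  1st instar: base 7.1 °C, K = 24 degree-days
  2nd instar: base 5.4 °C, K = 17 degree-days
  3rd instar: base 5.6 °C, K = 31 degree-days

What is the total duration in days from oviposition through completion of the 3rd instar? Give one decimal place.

8.2 days

egg: 23 / (17.6 − 5.9) = 23 / 11.7 = 1.966 d.
1st instar: 24 / (17.6 − 7.1) = 24 / 10.5 = 2.286 d.
2nd instar: 17 / (17.6 − 5.4) = 17 / 12.2 = 1.393 d.
3rd instar: 31 / (17.6 − 5.6) = 31 / 12.0 = 2.583 d.
Sum = 8.228 ≈ 8.2 days.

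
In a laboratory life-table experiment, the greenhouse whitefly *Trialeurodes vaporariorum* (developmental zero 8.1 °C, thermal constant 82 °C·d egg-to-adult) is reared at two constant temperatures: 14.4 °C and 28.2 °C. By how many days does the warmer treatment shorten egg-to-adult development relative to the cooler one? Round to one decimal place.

At 14.4 °C: 82 / (14.4 − 8.1) = 82 / 6.3 = 13.016 d.
At 28.2 °C: 82 / (28.2 − 8.1) = 82 / 20.1 = 4.080 d.
Difference = |13.016 − 4.080| = 8.936 ≈ 8.9 days.

8.9 days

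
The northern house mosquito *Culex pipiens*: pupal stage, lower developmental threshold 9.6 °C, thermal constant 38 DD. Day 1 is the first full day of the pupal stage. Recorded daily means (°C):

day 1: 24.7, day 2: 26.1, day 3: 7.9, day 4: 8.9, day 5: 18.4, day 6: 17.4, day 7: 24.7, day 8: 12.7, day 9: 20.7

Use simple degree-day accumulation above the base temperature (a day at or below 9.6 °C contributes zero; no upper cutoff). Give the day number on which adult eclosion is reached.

day 5

Daily DD above 9.6 °C: 15.1, 16.5, 0.0, 0.0, 8.8, 7.8, 15.1, 3.1, 11.1.
Cumulative: 15.1, 31.6, 31.6, 31.6, 40.4, 48.2, 63.3, 66.4, 77.5.
The total first reaches 38 DD on day 5.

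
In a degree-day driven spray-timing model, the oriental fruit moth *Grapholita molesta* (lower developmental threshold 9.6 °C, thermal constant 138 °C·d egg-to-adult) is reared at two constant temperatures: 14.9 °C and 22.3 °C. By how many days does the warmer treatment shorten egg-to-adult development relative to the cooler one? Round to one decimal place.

At 14.9 °C: 138 / (14.9 − 9.6) = 138 / 5.3 = 26.038 d.
At 22.3 °C: 138 / (22.3 − 9.6) = 138 / 12.7 = 10.866 d.
Difference = |26.038 − 10.866| = 15.172 ≈ 15.2 days.

15.2 days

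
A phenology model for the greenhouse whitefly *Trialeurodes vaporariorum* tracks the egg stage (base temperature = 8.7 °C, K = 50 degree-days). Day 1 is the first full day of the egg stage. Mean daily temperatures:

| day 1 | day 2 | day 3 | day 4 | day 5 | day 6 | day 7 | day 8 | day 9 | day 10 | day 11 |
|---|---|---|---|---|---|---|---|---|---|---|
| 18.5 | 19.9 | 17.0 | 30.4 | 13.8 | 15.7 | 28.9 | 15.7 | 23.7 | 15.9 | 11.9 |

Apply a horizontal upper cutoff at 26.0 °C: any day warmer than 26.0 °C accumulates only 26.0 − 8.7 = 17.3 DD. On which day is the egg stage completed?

Daily DD above 8.7 °C (capped at 17.3): 9.8, 11.2, 8.3, 17.3, 5.1, 7.0, 17.3, 7.0, 15.0, 7.2, 3.2.
Cumulative: 9.8, 21.0, 29.3, 46.6, 51.7, 58.7, 76.0, 83.0, 98.0, 105.2, 108.4.
The total first reaches 50 DD on day 5.

day 5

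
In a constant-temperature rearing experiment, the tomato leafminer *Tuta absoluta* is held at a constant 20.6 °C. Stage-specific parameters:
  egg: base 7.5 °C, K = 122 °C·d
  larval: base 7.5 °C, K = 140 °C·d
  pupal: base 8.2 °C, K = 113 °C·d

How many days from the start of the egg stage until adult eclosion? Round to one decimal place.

egg: 122 / (20.6 − 7.5) = 122 / 13.1 = 9.313 d.
larval: 140 / (20.6 − 7.5) = 140 / 13.1 = 10.687 d.
pupal: 113 / (20.6 − 8.2) = 113 / 12.4 = 9.113 d.
Sum = 29.113 ≈ 29.1 days.

29.1 days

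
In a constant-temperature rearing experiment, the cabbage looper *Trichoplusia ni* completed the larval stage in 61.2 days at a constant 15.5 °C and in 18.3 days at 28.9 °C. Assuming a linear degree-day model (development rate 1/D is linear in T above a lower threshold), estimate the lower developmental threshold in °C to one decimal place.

9.8 °C

Equal thermal constants: D₁(T₁ − T_b) = D₂(T₂ − T_b).
61.2·(15.5 − T_b) = 18.3·(28.9 − T_b)
T_b = (61.2·15.5 − 18.3·28.9) / (61.2 − 18.3) = 419.73 / 42.9 = 9.784 °C ≈ 9.8 °C.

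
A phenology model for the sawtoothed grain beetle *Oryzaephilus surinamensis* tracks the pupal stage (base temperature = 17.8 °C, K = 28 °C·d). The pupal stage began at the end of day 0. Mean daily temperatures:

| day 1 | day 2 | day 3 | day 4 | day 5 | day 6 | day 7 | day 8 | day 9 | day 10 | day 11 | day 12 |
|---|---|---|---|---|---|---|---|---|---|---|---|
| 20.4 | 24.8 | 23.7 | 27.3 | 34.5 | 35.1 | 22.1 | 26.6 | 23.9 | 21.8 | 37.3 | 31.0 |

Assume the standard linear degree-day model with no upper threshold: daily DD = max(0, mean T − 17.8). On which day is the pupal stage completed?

day 5

Daily DD above 17.8 °C: 2.6, 7.0, 5.9, 9.5, 16.7, 17.3, 4.3, 8.8, 6.1, 4.0, 19.5, 13.2.
Cumulative: 2.6, 9.6, 15.5, 25.0, 41.7, 59.0, 63.3, 72.1, 78.2, 82.2, 101.7, 114.9.
The total first reaches 28 DD on day 5.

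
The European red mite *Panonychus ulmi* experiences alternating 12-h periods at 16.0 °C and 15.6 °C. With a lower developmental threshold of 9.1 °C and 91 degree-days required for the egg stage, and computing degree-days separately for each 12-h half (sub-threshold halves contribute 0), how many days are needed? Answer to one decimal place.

Day half: max(0, 16.0 − 9.1) × 0.5 = 6.9 × 0.5 = 3.45 DD.
Night half: max(0, 15.6 − 9.1) × 0.5 = 6.5 × 0.5 = 3.25 DD.
Per 24 h: 6.70 DD/day.
Duration = 91 / 6.70 = 13.582 ≈ 13.6 days.

13.6 days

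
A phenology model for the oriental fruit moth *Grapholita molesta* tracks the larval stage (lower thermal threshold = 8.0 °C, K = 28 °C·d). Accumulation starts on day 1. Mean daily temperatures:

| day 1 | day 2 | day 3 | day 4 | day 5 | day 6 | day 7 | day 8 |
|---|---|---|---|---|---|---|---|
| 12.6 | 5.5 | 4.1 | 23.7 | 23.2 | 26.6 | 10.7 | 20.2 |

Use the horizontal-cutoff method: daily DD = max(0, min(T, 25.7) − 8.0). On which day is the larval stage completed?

day 5

Daily DD above 8.0 °C (capped at 17.7): 4.6, 0.0, 0.0, 15.7, 15.2, 17.7, 2.7, 12.2.
Cumulative: 4.6, 4.6, 4.6, 20.3, 35.5, 53.2, 55.9, 68.1.
The total first reaches 28 DD on day 5.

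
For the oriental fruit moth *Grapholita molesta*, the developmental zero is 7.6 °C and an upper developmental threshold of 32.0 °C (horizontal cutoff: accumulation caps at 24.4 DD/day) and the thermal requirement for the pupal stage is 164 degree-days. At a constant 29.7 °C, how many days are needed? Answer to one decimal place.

Daily accumulation = 29.7 − 7.6 = 22.1 DD/day.
Duration = 164 / 22.1 = 7.421 ≈ 7.4 days.

7.4 days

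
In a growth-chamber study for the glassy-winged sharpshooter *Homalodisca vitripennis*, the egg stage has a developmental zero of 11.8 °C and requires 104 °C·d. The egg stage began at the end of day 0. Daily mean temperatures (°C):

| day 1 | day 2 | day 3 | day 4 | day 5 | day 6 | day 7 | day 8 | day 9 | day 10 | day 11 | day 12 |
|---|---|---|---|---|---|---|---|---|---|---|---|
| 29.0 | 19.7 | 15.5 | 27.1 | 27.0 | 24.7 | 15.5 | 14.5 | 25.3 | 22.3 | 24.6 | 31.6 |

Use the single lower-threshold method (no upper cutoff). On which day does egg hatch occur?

day 11

Daily DD above 11.8 °C: 17.2, 7.9, 3.7, 15.3, 15.2, 12.9, 3.7, 2.7, 13.5, 10.5, 12.8, 19.8.
Cumulative: 17.2, 25.1, 28.8, 44.1, 59.3, 72.2, 75.9, 78.6, 92.1, 102.6, 115.4, 135.2.
The total first reaches 104 DD on day 11.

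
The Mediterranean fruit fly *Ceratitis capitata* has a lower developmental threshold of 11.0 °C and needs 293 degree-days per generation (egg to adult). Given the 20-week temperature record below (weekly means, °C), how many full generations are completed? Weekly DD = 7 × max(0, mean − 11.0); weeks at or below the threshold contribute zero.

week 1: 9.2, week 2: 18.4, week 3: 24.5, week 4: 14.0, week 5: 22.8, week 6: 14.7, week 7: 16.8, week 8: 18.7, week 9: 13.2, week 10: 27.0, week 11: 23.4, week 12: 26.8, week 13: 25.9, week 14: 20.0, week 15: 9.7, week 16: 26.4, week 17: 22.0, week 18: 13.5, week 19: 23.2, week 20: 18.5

4 generations

Weekly DD (7 × max(0, T̄ − 11.0)): 0.0, 51.8, 94.5, 21.0, 82.6, 25.9, 40.6, 53.9, 15.4, 112.0, 86.8, 110.6, 104.3, 63.0, 0.0, 107.8, 77.0, 17.5, 85.4, 52.5.
Season total = 1202.6 DD.
Complete generations = ⌊1202.6 / 293⌋ = 4.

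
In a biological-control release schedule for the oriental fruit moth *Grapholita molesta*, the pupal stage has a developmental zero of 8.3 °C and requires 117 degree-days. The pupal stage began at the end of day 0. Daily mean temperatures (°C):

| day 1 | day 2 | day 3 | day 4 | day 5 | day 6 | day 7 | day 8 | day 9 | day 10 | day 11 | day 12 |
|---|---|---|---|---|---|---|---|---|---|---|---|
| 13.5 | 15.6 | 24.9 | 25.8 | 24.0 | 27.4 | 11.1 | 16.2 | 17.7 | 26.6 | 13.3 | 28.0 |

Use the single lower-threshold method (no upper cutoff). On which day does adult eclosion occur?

day 10

Daily DD above 8.3 °C: 5.2, 7.3, 16.6, 17.5, 15.7, 19.1, 2.8, 7.9, 9.4, 18.3, 5.0, 19.7.
Cumulative: 5.2, 12.5, 29.1, 46.6, 62.3, 81.4, 84.2, 92.1, 101.5, 119.8, 124.8, 144.5.
The total first reaches 117 DD on day 10.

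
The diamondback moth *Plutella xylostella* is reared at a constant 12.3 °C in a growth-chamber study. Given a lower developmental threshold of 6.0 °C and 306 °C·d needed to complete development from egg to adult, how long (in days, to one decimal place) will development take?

Daily accumulation = 12.3 − 6.0 = 6.3 DD/day.
Duration = 306 / 6.3 = 48.571 ≈ 48.6 days.

48.6 days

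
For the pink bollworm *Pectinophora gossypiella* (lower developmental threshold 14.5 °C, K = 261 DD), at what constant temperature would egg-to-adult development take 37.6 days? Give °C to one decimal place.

Required daily accumulation = 261 / 37.6 = 6.941 DD/day.
T = T_base + 6.941 = 14.5 + 6.941 = 21.441 ≈ 21.4 °C.

21.4 °C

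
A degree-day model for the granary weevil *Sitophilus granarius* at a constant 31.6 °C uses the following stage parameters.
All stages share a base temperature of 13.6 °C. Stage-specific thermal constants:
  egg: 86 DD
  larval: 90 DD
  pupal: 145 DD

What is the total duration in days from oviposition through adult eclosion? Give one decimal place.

Daily accumulation at 31.6 °C = 31.6 − 13.6 = 18.0 DD/day.
Total K = 86 + 90 + 145 = 321 DD.
Total duration = 321 / 18.0 = 17.833 ≈ 17.8 days.

17.8 days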